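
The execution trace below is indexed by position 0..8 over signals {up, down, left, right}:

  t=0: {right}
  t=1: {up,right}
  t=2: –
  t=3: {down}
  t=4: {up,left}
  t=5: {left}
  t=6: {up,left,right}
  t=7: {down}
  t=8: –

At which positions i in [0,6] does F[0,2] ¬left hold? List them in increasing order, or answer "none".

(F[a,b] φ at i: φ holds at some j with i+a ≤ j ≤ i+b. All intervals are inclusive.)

Evaluate at each i in [0,6]:
  i=0: ✓ (witness j=0)
  i=1: ✓ (witness j=1)
  i=2: ✓ (witness j=2)
  i=3: ✓ (witness j=3)
  i=4: ✗ (none in [4,6])
  i=5: ✓ (witness j=7)
  i=6: ✓ (witness j=7)

0, 1, 2, 3, 5, 6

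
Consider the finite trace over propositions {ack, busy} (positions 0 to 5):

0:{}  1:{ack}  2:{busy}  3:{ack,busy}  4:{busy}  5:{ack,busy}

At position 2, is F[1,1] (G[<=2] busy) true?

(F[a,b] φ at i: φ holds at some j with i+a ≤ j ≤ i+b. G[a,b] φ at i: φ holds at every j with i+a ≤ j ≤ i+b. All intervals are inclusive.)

Holds

Check G[<=2] busy at each j in [3,3]:
  j=3: holds on [3,5]
Found at j=3 → formula holds.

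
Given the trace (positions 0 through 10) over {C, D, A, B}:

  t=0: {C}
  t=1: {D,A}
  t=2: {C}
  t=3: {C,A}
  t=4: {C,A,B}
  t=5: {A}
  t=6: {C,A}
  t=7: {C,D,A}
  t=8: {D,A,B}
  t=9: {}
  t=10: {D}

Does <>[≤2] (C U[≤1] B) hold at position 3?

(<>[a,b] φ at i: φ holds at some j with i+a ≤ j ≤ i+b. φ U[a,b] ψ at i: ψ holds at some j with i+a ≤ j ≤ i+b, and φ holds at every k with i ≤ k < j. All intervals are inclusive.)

Holds

Check (C U[≤1] B) at each j in [3,5]:
  j=3: holds
  j=4: holds
  j=5: fails
Found at j=3 → formula holds.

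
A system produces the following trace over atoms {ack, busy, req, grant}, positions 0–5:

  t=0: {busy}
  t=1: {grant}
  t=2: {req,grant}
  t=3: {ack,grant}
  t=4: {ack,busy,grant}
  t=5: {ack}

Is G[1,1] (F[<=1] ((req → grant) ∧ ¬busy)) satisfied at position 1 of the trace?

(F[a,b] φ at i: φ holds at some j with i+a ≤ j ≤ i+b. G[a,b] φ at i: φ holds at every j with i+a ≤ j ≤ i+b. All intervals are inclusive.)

Check F[<=1] ((req → grant) ∧ ¬busy) at every j in [2,2]:
  j=2: holds (witness at 2)
All positions satisfy it → formula holds.

Holds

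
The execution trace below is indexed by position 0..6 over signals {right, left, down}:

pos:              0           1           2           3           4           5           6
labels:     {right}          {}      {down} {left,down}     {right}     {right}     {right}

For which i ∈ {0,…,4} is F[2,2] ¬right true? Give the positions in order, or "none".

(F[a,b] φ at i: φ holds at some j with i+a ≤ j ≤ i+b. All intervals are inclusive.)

0, 1

Evaluate at each i in [0,4]:
  i=0: ✓ (witness j=2)
  i=1: ✓ (witness j=3)
  i=2: ✗ (none in [4,4])
  i=3: ✗ (none in [5,5])
  i=4: ✗ (none in [6,6])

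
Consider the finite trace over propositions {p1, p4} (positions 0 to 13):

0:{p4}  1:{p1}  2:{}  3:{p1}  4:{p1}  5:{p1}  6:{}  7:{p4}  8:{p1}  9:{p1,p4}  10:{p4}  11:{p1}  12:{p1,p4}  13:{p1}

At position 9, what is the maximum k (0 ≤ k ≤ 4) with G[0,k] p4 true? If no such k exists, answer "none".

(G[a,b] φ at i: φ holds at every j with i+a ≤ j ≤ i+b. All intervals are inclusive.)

1

p4 must hold from j=9 onward; find where it first fails.
  j=9: holds
  j=10: holds
  j=11: fails
Holds on [9,10], so largest k = 1.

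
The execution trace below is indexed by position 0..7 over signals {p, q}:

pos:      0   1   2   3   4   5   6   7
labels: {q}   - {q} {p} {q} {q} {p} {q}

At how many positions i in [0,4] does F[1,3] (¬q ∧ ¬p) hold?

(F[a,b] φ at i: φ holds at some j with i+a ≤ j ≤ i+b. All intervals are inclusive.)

Evaluate at each i in [0,4]:
  i=0: ✓ (witness j=1)
  i=1: ✗ (none in [2,4])
  i=2: ✗ (none in [3,5])
  i=3: ✗ (none in [4,6])
  i=4: ✗ (none in [5,7])
Positions where it holds: {0} → 1.

1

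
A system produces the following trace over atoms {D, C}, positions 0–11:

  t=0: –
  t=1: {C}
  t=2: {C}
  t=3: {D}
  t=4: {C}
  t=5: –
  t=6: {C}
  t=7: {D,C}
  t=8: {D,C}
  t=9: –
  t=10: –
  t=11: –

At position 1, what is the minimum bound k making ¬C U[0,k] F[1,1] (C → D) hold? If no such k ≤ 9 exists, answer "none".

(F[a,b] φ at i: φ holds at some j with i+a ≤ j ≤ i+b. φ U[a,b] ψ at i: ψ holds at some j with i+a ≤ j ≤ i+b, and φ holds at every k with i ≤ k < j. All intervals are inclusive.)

Need earliest j ≥ 1 with F[1,1] (C → D), and ¬C at every k in [1,j-1].
  j=1: rhs fails.
  j=2: rhs holds but lhs fails at k=1.
  j=3: rhs fails.
  j=4: rhs holds but lhs fails at k=1.
  j=5: rhs fails.
  j=6: rhs holds but lhs fails at k=1.
  j=7: rhs holds but lhs fails at k=1.
  j=8: rhs holds but lhs fails at k=1.
  j=9: rhs holds but lhs fails at k=1.
  j=10: rhs holds but lhs fails at k=1.
No witness within the range → none.

none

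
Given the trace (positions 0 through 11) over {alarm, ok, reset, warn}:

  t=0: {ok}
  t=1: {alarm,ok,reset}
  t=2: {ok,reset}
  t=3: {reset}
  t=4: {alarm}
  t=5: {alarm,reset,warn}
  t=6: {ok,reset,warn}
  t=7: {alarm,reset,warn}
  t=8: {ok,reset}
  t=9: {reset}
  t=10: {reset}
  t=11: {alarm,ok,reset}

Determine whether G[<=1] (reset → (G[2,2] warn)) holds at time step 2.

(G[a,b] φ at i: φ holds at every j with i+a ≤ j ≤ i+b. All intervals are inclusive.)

No

Check (reset → (G[2,2] warn)) at every j in [2,3]:
  j=2: antecedent true; consequent fails at 4 → ✗
  j=3: antecedent true; consequent holds on [5,5] → ✓
Fails at j=2 → formula fails.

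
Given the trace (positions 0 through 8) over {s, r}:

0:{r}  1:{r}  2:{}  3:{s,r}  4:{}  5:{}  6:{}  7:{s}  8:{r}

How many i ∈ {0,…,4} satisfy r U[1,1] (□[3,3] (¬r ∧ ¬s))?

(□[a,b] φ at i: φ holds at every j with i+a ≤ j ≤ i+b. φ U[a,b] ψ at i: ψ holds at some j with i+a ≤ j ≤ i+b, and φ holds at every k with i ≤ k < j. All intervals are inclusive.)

Evaluate at each i in [0,4]:
  i=0: ✓ (rhs at j=1; lhs holds on [0,0])
  i=1: ✓ (rhs at j=2; lhs holds on [1,1])
  i=2: ✗ (lhs fails at k=2 before rhs at j=3)
  i=3: ✗ (no rhs in [4,4])
  i=4: ✗ (no rhs in [5,5])
Positions where it holds: {0, 1} → 2.

2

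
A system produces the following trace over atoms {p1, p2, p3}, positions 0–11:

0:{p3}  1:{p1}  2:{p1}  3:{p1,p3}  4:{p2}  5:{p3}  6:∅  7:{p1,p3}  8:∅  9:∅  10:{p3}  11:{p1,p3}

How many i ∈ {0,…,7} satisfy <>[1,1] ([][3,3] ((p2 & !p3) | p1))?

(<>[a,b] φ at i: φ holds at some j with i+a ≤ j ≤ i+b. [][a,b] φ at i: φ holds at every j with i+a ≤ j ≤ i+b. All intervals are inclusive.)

Evaluate at each i in [0,7]:
  i=0: ✓ (witness j=1)
  i=1: ✗ (none in [2,2])
  i=2: ✗ (none in [3,3])
  i=3: ✓ (witness j=4)
  i=4: ✗ (none in [5,5])
  i=5: ✗ (none in [6,6])
  i=6: ✗ (none in [7,7])
  i=7: ✓ (witness j=8)
Positions where it holds: {0, 3, 7} → 3.

3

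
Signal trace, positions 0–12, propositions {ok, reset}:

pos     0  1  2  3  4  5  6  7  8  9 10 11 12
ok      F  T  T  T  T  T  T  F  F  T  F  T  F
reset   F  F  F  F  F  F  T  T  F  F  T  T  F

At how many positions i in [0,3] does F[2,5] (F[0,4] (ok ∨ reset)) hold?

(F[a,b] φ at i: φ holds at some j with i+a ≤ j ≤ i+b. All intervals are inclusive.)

Evaluate at each i in [0,3]:
  i=0: ✓ (witness j=2)
  i=1: ✓ (witness j=3)
  i=2: ✓ (witness j=4)
  i=3: ✓ (witness j=5)
Positions where it holds: {0, 1, 2, 3} → 4.

4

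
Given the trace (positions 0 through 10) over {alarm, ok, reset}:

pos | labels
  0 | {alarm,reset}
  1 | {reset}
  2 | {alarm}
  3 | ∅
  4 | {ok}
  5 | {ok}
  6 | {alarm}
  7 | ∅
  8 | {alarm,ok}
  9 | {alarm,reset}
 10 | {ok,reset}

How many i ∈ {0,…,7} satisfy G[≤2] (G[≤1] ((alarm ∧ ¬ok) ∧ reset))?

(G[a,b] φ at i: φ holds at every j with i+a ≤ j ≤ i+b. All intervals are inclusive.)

Evaluate at each i in [0,7]:
  i=0: ✗ (fails at j=0)
  i=1: ✗ (fails at j=1)
  i=2: ✗ (fails at j=2)
  i=3: ✗ (fails at j=3)
  i=4: ✗ (fails at j=4)
  i=5: ✗ (fails at j=5)
  i=6: ✗ (fails at j=6)
  i=7: ✗ (fails at j=7)
Positions where it holds: {} → 0.

0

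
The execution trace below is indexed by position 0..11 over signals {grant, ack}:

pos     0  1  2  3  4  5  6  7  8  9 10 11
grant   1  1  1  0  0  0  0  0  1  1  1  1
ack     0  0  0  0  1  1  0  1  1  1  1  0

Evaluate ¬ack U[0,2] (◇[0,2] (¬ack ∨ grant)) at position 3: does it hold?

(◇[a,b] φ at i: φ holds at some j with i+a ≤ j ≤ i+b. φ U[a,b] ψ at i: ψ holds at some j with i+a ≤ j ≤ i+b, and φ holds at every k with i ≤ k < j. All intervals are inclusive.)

Need some j in [3,5] with ◇[0,2] (¬ack ∨ grant), and ¬ack at every k in [3,j-1].
  j=3: ◇[0,2] (¬ack ∨ grant) holds; no prefix to check → satisfied.

True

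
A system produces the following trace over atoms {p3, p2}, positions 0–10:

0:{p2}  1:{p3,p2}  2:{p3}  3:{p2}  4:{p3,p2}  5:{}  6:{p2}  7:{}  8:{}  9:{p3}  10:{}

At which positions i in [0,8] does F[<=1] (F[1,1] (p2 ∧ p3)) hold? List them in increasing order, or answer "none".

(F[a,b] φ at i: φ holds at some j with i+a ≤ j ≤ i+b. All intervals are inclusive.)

Evaluate at each i in [0,8]:
  i=0: ✓ (witness j=0)
  i=1: ✗ (none in [1,2])
  i=2: ✓ (witness j=3)
  i=3: ✓ (witness j=3)
  i=4: ✗ (none in [4,5])
  i=5: ✗ (none in [5,6])
  i=6: ✗ (none in [6,7])
  i=7: ✗ (none in [7,8])
  i=8: ✗ (none in [8,9])

0, 2, 3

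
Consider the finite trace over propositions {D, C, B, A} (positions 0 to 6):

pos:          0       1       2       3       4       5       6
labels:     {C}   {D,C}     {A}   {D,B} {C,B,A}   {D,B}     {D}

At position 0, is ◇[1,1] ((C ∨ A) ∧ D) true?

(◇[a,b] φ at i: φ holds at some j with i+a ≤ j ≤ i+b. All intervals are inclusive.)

True

Check ((C ∨ A) ∧ D) at each j in [1,1]:
  j=1: true
Found at j=1 → formula holds.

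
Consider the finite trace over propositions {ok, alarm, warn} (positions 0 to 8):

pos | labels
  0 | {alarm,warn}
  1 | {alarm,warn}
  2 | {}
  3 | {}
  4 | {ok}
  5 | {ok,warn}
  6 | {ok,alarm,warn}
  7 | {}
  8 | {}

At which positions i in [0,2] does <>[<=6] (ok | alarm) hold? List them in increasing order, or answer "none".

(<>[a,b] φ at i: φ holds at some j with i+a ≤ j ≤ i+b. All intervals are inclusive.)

Evaluate at each i in [0,2]:
  i=0: ✓ (witness j=0)
  i=1: ✓ (witness j=1)
  i=2: ✓ (witness j=4)

0, 1, 2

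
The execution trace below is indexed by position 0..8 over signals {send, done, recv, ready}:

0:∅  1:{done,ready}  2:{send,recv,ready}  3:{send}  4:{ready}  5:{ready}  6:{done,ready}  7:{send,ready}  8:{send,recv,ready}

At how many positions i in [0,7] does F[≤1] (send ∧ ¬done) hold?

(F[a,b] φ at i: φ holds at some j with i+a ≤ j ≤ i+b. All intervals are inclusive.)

5

Evaluate at each i in [0,7]:
  i=0: ✗ (none in [0,1])
  i=1: ✓ (witness j=2)
  i=2: ✓ (witness j=2)
  i=3: ✓ (witness j=3)
  i=4: ✗ (none in [4,5])
  i=5: ✗ (none in [5,6])
  i=6: ✓ (witness j=7)
  i=7: ✓ (witness j=7)
Positions where it holds: {1, 2, 3, 6, 7} → 5.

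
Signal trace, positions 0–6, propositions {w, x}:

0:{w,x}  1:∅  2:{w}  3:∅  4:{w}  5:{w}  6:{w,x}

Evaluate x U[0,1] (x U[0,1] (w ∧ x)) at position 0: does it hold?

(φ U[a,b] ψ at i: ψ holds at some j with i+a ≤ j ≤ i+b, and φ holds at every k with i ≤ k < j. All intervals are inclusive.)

Holds

Need some j in [0,1] with (x U[0,1] (w ∧ x)), and x at every k in [0,j-1].
  j=0: (x U[0,1] (w ∧ x)) holds; no prefix to check → satisfied.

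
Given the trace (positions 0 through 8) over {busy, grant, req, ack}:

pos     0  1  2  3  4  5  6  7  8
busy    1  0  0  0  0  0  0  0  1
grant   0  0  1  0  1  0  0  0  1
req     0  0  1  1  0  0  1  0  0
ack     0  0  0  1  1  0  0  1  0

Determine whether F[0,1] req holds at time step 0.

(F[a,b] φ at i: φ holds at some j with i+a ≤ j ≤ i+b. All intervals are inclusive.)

No

Check req at each j in [0,1]:
  j=0: false
  j=1: false
No position in the window satisfies it → formula fails.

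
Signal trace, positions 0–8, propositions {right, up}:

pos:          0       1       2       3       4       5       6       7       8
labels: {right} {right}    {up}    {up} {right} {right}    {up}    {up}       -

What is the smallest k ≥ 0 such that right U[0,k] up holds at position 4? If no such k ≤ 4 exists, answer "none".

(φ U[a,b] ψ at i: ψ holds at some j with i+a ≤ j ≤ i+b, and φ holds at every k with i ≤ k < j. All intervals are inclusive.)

2

Need earliest j ≥ 4 with up, and right at every k in [4,j-1].
  j=4: rhs fails.
  j=5: rhs fails.
  j=6: rhs holds; lhs holds on [4,5]. k = 2.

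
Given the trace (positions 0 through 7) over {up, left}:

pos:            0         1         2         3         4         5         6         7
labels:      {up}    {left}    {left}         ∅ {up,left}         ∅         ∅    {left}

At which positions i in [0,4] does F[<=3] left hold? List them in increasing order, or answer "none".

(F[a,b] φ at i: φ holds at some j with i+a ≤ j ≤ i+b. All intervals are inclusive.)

Evaluate at each i in [0,4]:
  i=0: ✓ (witness j=1)
  i=1: ✓ (witness j=1)
  i=2: ✓ (witness j=2)
  i=3: ✓ (witness j=4)
  i=4: ✓ (witness j=4)

0, 1, 2, 3, 4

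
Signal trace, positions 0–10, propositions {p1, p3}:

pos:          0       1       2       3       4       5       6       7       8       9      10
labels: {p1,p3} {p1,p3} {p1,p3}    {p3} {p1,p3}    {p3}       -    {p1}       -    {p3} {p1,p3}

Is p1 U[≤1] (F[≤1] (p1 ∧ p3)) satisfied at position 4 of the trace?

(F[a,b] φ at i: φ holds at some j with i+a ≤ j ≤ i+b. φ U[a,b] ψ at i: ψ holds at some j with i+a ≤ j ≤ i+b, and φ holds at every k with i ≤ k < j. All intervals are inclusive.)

Yes

Need some j in [4,5] with F[≤1] (p1 ∧ p3), and p1 at every k in [4,j-1].
  j=4: F[≤1] (p1 ∧ p3) holds; no prefix to check → satisfied.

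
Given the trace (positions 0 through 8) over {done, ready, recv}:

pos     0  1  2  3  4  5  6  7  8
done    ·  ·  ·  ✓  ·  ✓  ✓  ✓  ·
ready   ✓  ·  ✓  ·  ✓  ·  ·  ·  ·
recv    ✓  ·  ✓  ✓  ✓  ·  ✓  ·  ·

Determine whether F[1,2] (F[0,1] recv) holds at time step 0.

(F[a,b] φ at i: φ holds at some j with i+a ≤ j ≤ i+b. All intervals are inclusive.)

Holds

Check F[0,1] recv at each j in [1,2]:
  j=1: holds (witness at 2)
  j=2: holds (witness at 2)
Found at j=1 → formula holds.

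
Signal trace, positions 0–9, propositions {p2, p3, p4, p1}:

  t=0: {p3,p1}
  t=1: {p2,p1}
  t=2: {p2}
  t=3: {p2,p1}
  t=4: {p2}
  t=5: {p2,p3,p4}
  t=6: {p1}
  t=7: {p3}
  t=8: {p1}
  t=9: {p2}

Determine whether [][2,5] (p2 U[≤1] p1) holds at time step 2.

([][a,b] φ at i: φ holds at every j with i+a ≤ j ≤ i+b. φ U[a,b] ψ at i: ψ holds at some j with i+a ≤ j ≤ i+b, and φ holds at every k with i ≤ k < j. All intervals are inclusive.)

False

Check (p2 U[≤1] p1) at every j in [4,7]:
  j=4: fails
  j=5: holds
  j=6: holds
  j=7: fails
Fails at j=4 → formula fails.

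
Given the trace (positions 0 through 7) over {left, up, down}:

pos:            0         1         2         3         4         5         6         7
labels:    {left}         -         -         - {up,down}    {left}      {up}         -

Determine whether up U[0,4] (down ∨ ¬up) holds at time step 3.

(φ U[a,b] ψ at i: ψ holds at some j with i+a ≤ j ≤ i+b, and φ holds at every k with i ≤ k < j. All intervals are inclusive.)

True

Need some j in [3,7] with (down ∨ ¬up), and up at every k in [3,j-1].
  j=3: (down ∨ ¬up) holds; no prefix to check → satisfied.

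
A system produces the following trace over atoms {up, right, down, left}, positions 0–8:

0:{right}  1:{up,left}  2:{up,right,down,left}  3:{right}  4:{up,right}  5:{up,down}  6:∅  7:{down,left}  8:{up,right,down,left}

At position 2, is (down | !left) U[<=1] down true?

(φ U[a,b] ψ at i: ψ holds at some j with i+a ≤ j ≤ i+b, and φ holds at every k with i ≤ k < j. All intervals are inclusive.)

Yes

Need some j in [2,3] with down, and (down | !left) at every k in [2,j-1].
  j=2: down holds; no prefix to check → satisfied.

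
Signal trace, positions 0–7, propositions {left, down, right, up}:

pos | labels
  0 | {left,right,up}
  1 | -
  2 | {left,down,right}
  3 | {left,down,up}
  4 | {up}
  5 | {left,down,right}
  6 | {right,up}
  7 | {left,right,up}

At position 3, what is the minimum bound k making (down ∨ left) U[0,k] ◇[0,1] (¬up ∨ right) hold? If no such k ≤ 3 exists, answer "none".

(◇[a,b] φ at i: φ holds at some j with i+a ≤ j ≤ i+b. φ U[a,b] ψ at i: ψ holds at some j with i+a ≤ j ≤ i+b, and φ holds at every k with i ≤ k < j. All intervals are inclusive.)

1

Need earliest j ≥ 3 with ◇[0,1] (¬up ∨ right), and (down ∨ left) at every k in [3,j-1].
  j=3: rhs fails.
  j=4: rhs holds; lhs holds on [3,3]. k = 1.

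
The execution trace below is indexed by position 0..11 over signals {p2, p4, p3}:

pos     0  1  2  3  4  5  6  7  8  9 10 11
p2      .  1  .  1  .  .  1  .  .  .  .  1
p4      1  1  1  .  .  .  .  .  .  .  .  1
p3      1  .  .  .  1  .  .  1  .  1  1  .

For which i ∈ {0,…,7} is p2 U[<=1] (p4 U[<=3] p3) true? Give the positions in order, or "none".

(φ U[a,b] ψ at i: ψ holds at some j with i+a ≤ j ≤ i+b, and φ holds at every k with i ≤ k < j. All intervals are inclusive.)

Evaluate at each i in [0,7]:
  i=0: ✓ (rhs at j=0)
  i=1: ✗ (no rhs in [1,2])
  i=2: ✗ (no rhs in [2,3])
  i=3: ✓ (rhs at j=4; lhs holds on [3,3])
  i=4: ✓ (rhs at j=4)
  i=5: ✗ (no rhs in [5,6])
  i=6: ✓ (rhs at j=7; lhs holds on [6,6])
  i=7: ✓ (rhs at j=7)

0, 3, 4, 6, 7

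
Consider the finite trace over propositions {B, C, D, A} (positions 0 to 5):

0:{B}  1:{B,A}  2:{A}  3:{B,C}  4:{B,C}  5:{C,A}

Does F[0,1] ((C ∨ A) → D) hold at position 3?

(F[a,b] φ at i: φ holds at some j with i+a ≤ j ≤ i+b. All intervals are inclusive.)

False

Check ((C ∨ A) → D) at each j in [3,4]:
  j=3: false
  j=4: false
No position in the window satisfies it → formula fails.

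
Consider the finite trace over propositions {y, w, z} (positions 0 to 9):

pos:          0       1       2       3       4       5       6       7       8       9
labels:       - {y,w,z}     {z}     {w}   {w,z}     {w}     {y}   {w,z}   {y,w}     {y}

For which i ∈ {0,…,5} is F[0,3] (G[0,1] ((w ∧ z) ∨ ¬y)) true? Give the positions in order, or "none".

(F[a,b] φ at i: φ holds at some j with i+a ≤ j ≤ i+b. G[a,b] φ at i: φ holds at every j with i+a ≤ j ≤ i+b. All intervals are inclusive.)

Evaluate at each i in [0,5]:
  i=0: ✓ (witness j=0)
  i=1: ✓ (witness j=1)
  i=2: ✓ (witness j=2)
  i=3: ✓ (witness j=3)
  i=4: ✓ (witness j=4)
  i=5: ✗ (none in [5,8])

0, 1, 2, 3, 4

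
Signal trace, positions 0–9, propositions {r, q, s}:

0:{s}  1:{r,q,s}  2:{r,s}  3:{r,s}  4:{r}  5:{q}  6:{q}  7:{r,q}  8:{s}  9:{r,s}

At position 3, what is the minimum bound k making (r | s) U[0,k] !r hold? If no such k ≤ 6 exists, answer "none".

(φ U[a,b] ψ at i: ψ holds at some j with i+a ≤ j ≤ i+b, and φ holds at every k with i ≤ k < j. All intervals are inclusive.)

2

Need earliest j ≥ 3 with !r, and (r | s) at every k in [3,j-1].
  j=3: rhs fails.
  j=4: rhs fails.
  j=5: rhs holds; lhs holds on [3,4]. k = 2.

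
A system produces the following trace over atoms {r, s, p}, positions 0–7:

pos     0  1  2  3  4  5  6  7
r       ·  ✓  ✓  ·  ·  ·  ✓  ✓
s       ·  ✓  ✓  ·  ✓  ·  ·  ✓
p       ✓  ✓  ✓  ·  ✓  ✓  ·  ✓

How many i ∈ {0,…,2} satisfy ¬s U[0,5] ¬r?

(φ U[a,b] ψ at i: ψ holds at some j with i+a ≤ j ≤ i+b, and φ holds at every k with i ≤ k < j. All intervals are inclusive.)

1

Evaluate at each i in [0,2]:
  i=0: ✓ (rhs at j=0)
  i=1: ✗ (lhs fails at k=1 before rhs at j=3)
  i=2: ✗ (lhs fails at k=2 before rhs at j=3)
Positions where it holds: {0} → 1.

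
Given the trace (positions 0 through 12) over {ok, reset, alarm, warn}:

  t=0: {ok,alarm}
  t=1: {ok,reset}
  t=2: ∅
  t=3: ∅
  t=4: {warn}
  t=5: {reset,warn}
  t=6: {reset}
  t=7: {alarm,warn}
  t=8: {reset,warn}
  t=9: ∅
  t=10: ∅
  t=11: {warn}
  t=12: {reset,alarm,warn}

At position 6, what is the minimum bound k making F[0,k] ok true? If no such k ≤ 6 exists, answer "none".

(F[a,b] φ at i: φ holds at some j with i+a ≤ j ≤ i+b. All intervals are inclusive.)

none

Scan j = 6,7,… for ok:
  j=6: fails
  j=7: fails
  j=8: fails
  j=9: fails
  j=10: fails
  j=11: fails
  j=12: fails
No j in [6,12] satisfies it → none.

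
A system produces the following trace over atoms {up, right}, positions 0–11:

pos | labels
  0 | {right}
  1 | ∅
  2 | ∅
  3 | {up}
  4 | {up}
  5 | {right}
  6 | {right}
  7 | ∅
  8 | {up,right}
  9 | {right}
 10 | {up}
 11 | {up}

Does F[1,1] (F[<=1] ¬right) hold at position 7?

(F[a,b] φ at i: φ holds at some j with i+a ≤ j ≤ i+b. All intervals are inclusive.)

False

Check F[<=1] ¬right at each j in [8,8]:
  j=8: fails (none in [8,9])
No position in the window satisfies it → formula fails.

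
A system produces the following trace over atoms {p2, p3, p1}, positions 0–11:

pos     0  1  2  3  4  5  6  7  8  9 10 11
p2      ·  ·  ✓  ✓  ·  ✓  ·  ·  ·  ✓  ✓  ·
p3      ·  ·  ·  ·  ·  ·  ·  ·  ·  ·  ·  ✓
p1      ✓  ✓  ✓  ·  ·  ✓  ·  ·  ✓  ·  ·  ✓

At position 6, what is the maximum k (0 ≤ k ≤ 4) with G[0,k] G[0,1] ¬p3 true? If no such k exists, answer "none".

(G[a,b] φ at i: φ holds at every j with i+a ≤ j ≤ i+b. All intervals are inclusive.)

G[0,1] ¬p3 must hold from j=6 onward; find where it first fails.
  j=6: holds
  j=7: holds
  j=8: holds
  j=9: holds
  j=10: fails
Holds on [6,9], so largest k = 3.

3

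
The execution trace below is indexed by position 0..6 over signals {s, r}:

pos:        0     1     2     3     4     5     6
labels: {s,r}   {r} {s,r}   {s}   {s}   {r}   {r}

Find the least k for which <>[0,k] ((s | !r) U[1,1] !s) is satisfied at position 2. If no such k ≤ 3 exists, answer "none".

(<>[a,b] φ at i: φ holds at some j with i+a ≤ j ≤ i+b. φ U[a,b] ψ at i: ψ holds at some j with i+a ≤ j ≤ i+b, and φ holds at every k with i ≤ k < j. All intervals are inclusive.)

Scan j = 2,3,… for ((s | !r) U[1,1] !s):
  j=2: fails
  j=3: fails
  j=4: holds
First hit at j=4, so smallest k = 4-2 = 2.

2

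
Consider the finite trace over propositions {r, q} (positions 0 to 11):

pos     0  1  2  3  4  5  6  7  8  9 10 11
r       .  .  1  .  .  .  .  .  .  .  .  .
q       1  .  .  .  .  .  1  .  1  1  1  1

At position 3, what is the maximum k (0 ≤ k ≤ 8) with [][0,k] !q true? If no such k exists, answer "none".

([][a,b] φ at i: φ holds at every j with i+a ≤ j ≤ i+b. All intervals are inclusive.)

!q must hold from j=3 onward; find where it first fails.
  j=3: holds
  j=4: holds
  j=5: holds
  j=6: fails
Holds on [3,5], so largest k = 2.

2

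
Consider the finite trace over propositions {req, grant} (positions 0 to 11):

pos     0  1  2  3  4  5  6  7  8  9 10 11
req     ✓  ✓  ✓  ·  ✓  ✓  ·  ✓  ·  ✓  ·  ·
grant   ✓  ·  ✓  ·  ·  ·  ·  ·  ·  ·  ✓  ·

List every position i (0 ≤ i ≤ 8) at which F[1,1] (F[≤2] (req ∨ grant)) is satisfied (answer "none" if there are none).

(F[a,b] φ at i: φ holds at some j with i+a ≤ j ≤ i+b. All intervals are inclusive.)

Evaluate at each i in [0,8]:
  i=0: ✓ (witness j=1)
  i=1: ✓ (witness j=2)
  i=2: ✓ (witness j=3)
  i=3: ✓ (witness j=4)
  i=4: ✓ (witness j=5)
  i=5: ✓ (witness j=6)
  i=6: ✓ (witness j=7)
  i=7: ✓ (witness j=8)
  i=8: ✓ (witness j=9)

0, 1, 2, 3, 4, 5, 6, 7, 8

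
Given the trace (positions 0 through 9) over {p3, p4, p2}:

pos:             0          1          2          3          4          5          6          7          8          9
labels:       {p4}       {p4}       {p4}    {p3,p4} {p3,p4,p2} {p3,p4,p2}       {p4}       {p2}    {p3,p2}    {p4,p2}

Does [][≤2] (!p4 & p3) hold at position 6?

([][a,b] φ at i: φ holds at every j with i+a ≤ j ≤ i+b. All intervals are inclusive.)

False

Check (!p4 & p3) at every j in [6,8]:
  j=6: false
  j=7: false
  j=8: true
Fails at j=6 → formula fails.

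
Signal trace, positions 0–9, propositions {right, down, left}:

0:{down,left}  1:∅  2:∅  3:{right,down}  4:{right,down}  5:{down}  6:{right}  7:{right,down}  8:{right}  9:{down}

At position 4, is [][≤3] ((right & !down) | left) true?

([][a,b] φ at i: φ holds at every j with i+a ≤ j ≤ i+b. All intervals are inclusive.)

Does not hold

Check ((right & !down) | left) at every j in [4,7]:
  j=4: false
  j=5: false
  j=6: true
  j=7: false
Fails at j=4 → formula fails.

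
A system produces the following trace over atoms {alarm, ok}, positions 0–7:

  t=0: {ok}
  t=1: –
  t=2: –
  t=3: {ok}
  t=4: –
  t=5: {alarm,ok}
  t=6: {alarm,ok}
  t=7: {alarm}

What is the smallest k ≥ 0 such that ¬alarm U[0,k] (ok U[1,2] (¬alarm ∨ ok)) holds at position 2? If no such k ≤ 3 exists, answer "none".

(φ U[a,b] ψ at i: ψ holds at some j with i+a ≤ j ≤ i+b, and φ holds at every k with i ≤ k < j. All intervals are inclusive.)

Need earliest j ≥ 2 with (ok U[1,2] (¬alarm ∨ ok)), and ¬alarm at every k in [2,j-1].
  j=2: rhs fails.
  j=3: rhs holds; lhs holds on [2,2]. k = 1.

1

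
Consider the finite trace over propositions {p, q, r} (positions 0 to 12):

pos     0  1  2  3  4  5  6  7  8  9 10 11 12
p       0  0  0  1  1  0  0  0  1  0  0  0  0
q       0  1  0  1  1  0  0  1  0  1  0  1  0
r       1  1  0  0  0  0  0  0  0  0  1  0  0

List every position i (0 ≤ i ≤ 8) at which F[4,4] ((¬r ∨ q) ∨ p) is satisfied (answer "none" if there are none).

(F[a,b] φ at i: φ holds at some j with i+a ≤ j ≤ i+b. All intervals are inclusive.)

Evaluate at each i in [0,8]:
  i=0: ✓ (witness j=4)
  i=1: ✓ (witness j=5)
  i=2: ✓ (witness j=6)
  i=3: ✓ (witness j=7)
  i=4: ✓ (witness j=8)
  i=5: ✓ (witness j=9)
  i=6: ✗ (none in [10,10])
  i=7: ✓ (witness j=11)
  i=8: ✓ (witness j=12)

0, 1, 2, 3, 4, 5, 7, 8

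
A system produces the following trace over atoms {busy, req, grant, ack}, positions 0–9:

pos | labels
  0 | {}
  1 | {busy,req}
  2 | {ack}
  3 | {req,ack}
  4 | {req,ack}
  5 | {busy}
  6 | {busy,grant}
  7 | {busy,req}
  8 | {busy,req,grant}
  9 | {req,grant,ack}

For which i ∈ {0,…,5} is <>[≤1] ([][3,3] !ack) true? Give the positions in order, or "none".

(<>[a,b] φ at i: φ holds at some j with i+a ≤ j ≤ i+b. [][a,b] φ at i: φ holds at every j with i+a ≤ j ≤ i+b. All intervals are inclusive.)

1, 2, 3, 4, 5

Evaluate at each i in [0,5]:
  i=0: ✗ (none in [0,1])
  i=1: ✓ (witness j=2)
  i=2: ✓ (witness j=2)
  i=3: ✓ (witness j=3)
  i=4: ✓ (witness j=4)
  i=5: ✓ (witness j=5)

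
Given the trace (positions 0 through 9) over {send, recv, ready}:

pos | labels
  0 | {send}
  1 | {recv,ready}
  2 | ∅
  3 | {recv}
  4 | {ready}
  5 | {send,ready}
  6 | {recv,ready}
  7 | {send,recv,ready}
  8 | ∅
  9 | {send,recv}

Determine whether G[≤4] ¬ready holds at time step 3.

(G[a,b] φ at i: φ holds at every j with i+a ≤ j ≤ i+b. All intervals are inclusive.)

Check ¬ready at every j in [3,7]:
  j=3: true
  j=4: false
  j=5: false
  j=6: false
  j=7: false
Fails at j=4 → formula fails.

Does not hold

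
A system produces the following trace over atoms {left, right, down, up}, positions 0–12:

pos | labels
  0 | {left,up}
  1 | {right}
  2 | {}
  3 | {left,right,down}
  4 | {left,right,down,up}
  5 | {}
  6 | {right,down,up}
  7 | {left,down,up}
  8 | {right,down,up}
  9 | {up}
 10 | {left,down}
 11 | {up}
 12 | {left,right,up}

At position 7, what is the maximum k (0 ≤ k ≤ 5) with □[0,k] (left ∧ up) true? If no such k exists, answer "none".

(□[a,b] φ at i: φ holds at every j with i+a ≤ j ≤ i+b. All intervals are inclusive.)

(left ∧ up) must hold from j=7 onward; find where it first fails.
  j=7: holds
  j=8: fails
Holds on [7,7], so largest k = 0.

0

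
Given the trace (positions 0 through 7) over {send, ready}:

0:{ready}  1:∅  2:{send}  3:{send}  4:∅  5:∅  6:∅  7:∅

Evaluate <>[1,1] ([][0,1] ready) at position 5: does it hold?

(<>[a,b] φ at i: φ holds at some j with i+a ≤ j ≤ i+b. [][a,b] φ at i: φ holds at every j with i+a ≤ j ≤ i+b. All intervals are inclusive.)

Does not hold

Check [][0,1] ready at each j in [6,6]:
  j=6: fails at 6
No position in the window satisfies it → formula fails.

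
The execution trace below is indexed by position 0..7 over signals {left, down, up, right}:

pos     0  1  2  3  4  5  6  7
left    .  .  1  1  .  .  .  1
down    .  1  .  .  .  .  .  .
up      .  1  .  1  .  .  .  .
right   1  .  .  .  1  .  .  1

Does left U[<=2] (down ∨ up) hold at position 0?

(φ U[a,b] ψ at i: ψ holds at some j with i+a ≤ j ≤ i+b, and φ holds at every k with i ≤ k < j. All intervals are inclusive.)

Need some j in [0,2] with (down ∨ up), and left at every k in [0,j-1].
  j=0: (down ∨ up) false.
  j=1: (down ∨ up) holds, but left fails at k=0 → not this j.
  j=2: (down ∨ up) false.
No j in the window works → until fails.

False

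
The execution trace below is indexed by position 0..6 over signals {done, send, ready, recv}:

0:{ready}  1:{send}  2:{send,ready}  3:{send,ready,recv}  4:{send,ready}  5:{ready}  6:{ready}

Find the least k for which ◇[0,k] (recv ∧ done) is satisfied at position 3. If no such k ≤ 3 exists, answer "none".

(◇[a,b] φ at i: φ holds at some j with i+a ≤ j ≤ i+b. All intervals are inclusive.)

Scan j = 3,4,… for (recv ∧ done):
  j=3: fails
  j=4: fails
  j=5: fails
  j=6: fails
No j in [3,6] satisfies it → none.

none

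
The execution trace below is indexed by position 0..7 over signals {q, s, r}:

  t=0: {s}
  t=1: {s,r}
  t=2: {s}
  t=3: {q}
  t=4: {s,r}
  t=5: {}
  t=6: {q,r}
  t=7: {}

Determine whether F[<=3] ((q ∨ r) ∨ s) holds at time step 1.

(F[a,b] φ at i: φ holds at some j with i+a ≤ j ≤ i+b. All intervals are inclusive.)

Yes

Check ((q ∨ r) ∨ s) at each j in [1,4]:
  j=1: true
  j=2: true
  j=3: true
  j=4: true
Found at j=1 → formula holds.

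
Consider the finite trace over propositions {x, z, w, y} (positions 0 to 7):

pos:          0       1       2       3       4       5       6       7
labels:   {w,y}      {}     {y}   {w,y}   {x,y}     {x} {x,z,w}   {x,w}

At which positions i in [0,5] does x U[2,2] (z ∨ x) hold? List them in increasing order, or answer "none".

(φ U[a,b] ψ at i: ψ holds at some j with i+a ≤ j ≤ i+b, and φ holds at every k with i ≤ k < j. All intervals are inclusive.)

Evaluate at each i in [0,5]:
  i=0: ✗ (no rhs in [2,2])
  i=1: ✗ (no rhs in [3,3])
  i=2: ✗ (lhs fails at k=2 before rhs at j=4)
  i=3: ✗ (lhs fails at k=3 before rhs at j=5)
  i=4: ✓ (rhs at j=6; lhs holds on [4,5])
  i=5: ✓ (rhs at j=7; lhs holds on [5,6])

4, 5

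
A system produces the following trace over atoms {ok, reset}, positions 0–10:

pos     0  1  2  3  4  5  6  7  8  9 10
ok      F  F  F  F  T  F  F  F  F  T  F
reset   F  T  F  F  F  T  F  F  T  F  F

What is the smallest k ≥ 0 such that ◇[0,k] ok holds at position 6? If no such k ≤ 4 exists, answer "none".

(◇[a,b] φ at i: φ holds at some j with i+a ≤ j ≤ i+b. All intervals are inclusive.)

Scan j = 6,7,… for ok:
  j=6: fails
  j=7: fails
  j=8: fails
  j=9: holds
First hit at j=9, so smallest k = 9-6 = 3.

3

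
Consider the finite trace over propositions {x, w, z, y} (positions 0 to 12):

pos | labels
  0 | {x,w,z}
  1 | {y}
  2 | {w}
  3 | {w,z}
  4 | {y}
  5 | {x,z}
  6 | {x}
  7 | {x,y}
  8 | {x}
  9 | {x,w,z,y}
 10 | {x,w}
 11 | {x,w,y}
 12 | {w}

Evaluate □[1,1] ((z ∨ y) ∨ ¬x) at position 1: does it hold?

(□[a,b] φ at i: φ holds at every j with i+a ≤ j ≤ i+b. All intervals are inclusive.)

Check ((z ∨ y) ∨ ¬x) at every j in [2,2]:
  j=2: true
All positions satisfy it → formula holds.

True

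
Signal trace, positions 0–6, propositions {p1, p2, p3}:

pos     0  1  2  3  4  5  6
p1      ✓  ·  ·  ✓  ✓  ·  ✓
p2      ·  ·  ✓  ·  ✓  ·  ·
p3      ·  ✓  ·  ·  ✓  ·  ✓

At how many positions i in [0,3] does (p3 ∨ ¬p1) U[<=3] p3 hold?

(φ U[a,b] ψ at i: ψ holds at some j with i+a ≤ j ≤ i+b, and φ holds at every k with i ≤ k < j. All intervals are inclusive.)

1

Evaluate at each i in [0,3]:
  i=0: ✗ (lhs fails at k=0 before rhs at j=1)
  i=1: ✓ (rhs at j=1)
  i=2: ✗ (lhs fails at k=3 before rhs at j=4)
  i=3: ✗ (lhs fails at k=3 before rhs at j=4)
Positions where it holds: {1} → 1.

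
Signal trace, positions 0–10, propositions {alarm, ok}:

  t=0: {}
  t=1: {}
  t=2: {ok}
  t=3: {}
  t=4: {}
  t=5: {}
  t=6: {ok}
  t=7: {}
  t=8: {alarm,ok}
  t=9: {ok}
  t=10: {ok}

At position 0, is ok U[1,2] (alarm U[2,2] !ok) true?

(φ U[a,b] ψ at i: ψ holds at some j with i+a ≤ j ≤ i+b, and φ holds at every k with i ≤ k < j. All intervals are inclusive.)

Need some j in [1,2] with (alarm U[2,2] !ok), and ok at every k in [0,j-1].
  j=1: (alarm U[2,2] !ok) — fails.
  j=2: (alarm U[2,2] !ok) — fails.
No j in the window works → until fails.

False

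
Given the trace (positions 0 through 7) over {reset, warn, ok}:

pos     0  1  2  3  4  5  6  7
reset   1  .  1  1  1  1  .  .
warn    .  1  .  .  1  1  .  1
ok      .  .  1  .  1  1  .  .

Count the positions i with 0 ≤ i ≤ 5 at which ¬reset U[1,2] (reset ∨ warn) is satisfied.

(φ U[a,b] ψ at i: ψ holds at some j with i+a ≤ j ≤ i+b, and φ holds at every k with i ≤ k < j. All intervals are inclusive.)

Evaluate at each i in [0,5]:
  i=0: ✗ (lhs fails at k=0 before rhs at j=1)
  i=1: ✓ (rhs at j=2; lhs holds on [1,1])
  i=2: ✗ (lhs fails at k=2 before rhs at j=3)
  i=3: ✗ (lhs fails at k=3 before rhs at j=4)
  i=4: ✗ (lhs fails at k=4 before rhs at j=5)
  i=5: ✗ (lhs fails at k=5 before rhs at j=7)
Positions where it holds: {1} → 1.

1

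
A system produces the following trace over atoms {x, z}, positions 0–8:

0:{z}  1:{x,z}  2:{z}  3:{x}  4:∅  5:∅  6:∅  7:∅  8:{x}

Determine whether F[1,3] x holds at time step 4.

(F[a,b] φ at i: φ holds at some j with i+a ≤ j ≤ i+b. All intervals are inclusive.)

Check x at each j in [5,7]:
  j=5: false
  j=6: false
  j=7: false
No position in the window satisfies it → formula fails.

No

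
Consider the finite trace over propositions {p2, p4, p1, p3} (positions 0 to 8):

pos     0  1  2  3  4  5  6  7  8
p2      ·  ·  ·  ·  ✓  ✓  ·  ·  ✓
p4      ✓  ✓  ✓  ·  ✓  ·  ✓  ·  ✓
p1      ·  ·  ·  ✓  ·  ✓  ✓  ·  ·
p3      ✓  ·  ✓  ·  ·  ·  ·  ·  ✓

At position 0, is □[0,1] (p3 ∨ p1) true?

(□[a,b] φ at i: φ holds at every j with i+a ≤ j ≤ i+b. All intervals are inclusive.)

Check (p3 ∨ p1) at every j in [0,1]:
  j=0: true
  j=1: false
Fails at j=1 → formula fails.

No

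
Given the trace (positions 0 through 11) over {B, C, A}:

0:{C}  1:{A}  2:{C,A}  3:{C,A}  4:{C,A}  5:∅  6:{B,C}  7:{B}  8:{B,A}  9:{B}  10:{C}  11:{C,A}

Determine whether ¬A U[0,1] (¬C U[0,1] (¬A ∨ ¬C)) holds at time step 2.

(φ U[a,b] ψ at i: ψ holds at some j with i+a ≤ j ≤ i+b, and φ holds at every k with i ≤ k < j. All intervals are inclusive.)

Need some j in [2,3] with (¬C U[0,1] (¬A ∨ ¬C)), and ¬A at every k in [2,j-1].
  j=2: (¬C U[0,1] (¬A ∨ ¬C)) — fails.
  j=3: (¬C U[0,1] (¬A ∨ ¬C)) — fails.
No j in the window works → until fails.

Does not hold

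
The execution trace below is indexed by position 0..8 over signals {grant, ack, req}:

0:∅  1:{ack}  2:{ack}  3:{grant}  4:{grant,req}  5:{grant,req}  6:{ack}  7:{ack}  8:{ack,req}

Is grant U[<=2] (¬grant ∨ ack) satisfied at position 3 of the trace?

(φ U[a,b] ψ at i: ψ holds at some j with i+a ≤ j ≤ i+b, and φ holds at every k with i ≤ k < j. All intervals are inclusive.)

False

Need some j in [3,5] with (¬grant ∨ ack), and grant at every k in [3,j-1].
  j=3: (¬grant ∨ ack) false.
  j=4: (¬grant ∨ ack) false.
  j=5: (¬grant ∨ ack) false.
No j in the window works → until fails.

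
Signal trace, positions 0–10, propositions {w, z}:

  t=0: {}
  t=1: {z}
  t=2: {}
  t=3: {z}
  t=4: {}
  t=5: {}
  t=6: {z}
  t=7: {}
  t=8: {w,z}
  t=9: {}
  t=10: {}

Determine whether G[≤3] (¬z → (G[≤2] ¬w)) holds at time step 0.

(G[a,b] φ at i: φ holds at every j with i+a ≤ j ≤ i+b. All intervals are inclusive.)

True

Check (¬z → (G[≤2] ¬w)) at every j in [0,3]:
  j=0: antecedent true; consequent holds on [0,2] → ✓
  j=1: antecedent false → ✓
  j=2: antecedent true; consequent holds on [2,4] → ✓
  j=3: antecedent false → ✓
All positions satisfy it → formula holds.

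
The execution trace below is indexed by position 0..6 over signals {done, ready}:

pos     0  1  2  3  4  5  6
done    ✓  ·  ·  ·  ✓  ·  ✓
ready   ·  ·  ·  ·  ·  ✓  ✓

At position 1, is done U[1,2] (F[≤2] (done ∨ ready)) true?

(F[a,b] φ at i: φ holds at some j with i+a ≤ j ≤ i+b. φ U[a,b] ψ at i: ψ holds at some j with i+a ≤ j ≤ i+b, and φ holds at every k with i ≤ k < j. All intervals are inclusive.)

Need some j in [2,3] with F[≤2] (done ∨ ready), and done at every k in [1,j-1].
  j=2: F[≤2] (done ∨ ready) holds, but done fails at k=1 → not this j.
  j=3: F[≤2] (done ∨ ready) holds, but done fails at k=1 → not this j.
No j in the window works → until fails.

Does not hold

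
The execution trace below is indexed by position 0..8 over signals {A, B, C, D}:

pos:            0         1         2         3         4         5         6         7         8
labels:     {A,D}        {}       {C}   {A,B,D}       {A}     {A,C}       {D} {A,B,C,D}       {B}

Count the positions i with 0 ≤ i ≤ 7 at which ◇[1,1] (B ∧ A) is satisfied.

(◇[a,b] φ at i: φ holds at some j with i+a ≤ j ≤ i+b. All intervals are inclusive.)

2

Evaluate at each i in [0,7]:
  i=0: ✗ (none in [1,1])
  i=1: ✗ (none in [2,2])
  i=2: ✓ (witness j=3)
  i=3: ✗ (none in [4,4])
  i=4: ✗ (none in [5,5])
  i=5: ✗ (none in [6,6])
  i=6: ✓ (witness j=7)
  i=7: ✗ (none in [8,8])
Positions where it holds: {2, 6} → 2.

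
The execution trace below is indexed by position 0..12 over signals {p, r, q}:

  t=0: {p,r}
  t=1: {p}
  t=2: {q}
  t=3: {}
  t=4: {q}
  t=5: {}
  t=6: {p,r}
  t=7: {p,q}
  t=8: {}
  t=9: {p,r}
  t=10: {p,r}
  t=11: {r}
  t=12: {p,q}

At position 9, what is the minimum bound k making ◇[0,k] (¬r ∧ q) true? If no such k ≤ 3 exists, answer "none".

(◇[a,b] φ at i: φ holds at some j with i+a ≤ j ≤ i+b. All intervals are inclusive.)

Scan j = 9,10,… for (¬r ∧ q):
  j=9: fails
  j=10: fails
  j=11: fails
  j=12: holds
First hit at j=12, so smallest k = 12-9 = 3.

3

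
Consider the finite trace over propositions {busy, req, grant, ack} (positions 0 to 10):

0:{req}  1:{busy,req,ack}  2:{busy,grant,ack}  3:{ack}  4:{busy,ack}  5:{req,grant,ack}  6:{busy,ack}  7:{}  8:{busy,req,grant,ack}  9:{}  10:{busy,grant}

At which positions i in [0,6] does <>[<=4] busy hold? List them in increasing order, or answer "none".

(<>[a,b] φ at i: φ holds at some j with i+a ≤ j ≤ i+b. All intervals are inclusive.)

0, 1, 2, 3, 4, 5, 6

Evaluate at each i in [0,6]:
  i=0: ✓ (witness j=1)
  i=1: ✓ (witness j=1)
  i=2: ✓ (witness j=2)
  i=3: ✓ (witness j=4)
  i=4: ✓ (witness j=4)
  i=5: ✓ (witness j=6)
  i=6: ✓ (witness j=6)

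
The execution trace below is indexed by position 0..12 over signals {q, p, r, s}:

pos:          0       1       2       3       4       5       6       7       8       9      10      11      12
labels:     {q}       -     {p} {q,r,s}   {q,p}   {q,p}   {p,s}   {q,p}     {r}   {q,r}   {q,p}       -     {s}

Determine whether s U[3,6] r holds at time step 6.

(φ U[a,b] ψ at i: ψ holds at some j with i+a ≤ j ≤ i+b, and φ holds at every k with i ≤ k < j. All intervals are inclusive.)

False

Need some j in [9,12] with r, and s at every k in [6,j-1].
  j=9: r holds, but s fails at k=7 → not this j.
  j=10: r false.
  j=11: r false.
  j=12: r false.
No j in the window works → until fails.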